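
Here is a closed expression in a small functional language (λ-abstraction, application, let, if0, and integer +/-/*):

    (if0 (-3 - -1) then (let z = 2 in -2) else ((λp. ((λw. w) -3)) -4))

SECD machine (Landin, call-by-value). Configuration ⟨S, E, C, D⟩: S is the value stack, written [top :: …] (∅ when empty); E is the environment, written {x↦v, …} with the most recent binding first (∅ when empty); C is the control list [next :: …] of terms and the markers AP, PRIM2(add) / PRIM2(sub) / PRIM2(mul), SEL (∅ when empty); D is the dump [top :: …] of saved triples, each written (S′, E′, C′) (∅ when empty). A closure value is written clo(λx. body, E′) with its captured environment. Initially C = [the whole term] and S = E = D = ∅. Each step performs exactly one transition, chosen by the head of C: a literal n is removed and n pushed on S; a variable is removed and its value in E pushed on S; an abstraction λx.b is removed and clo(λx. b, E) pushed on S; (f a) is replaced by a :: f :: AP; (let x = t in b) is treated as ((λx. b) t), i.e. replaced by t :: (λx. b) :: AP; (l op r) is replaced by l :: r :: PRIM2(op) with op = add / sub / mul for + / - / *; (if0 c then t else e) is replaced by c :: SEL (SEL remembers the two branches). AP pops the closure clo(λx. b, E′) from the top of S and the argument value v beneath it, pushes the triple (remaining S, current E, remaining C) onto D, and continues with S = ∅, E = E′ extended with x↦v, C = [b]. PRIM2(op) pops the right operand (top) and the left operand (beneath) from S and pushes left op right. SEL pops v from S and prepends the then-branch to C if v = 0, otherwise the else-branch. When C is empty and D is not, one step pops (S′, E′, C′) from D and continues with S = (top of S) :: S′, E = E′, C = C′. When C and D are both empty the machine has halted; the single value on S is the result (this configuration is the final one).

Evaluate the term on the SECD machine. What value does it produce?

Answer: -3

Machine steps:
0. ⟨S=∅; E=∅; C=[(if0 (-3 - -1) then (let z = 2 in -2) else ((λp. ((λw. w) -3)) -4))]; D=∅⟩
1. ⟨S=∅; E=∅; C=[(-3 - -1) :: SEL]; D=∅⟩
2. ⟨S=∅; E=∅; C=[-3 :: -1 :: PRIM2(sub) :: SEL]; D=∅⟩
3. ⟨S=[-3]; E=∅; C=[-1 :: PRIM2(sub) :: SEL]; D=∅⟩
4. ⟨S=[-1 :: -3]; E=∅; C=[PRIM2(sub) :: SEL]; D=∅⟩
5. ⟨S=[-2]; E=∅; C=[SEL]; D=∅⟩
6. ⟨S=∅; E=∅; C=[((λp. ((λw. w) -3)) -4)]; D=∅⟩
7. ⟨S=∅; E=∅; C=[-4 :: (λp. ((λw. w) -3)) :: AP]; D=∅⟩
8. ⟨S=[-4]; E=∅; C=[(λp. ((λw. w) -3)) :: AP]; D=∅⟩
9. ⟨S=[clo(λp. ((λw. w) -3), ∅) :: -4]; E=∅; C=[AP]; D=∅⟩
10. ⟨S=∅; E={p↦-4}; C=[((λw. w) -3)]; D=[(∅, ∅, ∅)]⟩
11. ⟨S=∅; E={p↦-4}; C=[-3 :: (λw. w) :: AP]; D=[(∅, ∅, ∅)]⟩
12. ⟨S=[-3]; E={p↦-4}; C=[(λw. w) :: AP]; D=[(∅, ∅, ∅)]⟩
13. ⟨S=[clo(λw. w, {p↦-4}) :: -3]; E={p↦-4}; C=[AP]; D=[(∅, ∅, ∅)]⟩
14. ⟨S=∅; E={w↦-3, p↦-4}; C=[w]; D=[(∅, {p↦-4}, ∅) :: (∅, ∅, ∅)]⟩
15. ⟨S=[-3]; E={w↦-3, p↦-4}; C=∅; D=[(∅, {p↦-4}, ∅) :: (∅, ∅, ∅)]⟩
16. ⟨S=[-3]; E={p↦-4}; C=∅; D=[(∅, ∅, ∅)]⟩
17. ⟨S=[-3]; E=∅; C=∅; D=∅⟩
→ final value -3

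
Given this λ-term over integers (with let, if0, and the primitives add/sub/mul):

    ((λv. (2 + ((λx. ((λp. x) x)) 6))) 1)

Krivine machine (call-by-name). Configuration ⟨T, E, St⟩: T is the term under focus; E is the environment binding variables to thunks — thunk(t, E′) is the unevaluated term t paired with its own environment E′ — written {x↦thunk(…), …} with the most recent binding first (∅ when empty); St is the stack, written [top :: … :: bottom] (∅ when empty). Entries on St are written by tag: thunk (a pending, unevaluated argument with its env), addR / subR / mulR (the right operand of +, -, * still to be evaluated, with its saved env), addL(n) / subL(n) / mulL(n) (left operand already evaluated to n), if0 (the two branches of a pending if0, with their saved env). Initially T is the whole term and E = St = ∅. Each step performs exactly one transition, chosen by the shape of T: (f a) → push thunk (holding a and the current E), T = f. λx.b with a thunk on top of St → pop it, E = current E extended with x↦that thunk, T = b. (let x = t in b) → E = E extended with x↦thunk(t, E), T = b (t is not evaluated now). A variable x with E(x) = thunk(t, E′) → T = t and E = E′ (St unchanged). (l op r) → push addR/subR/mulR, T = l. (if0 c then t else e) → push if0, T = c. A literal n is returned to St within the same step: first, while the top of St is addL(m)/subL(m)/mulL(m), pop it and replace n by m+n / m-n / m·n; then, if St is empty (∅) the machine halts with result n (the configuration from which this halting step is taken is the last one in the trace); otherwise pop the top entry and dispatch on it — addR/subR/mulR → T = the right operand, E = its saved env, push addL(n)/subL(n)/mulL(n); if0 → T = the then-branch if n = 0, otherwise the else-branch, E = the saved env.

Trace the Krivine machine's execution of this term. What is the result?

Answer: 8

Machine steps:
t=0: ⟨T=((λv. (2 + ((λx. ((λp. x) x)) 6))) 1); E=∅; St=∅⟩
t=1: ⟨T=(λv. (2 + ((λx. ((λp. x) x)) 6))); E=∅; St=[thunk]⟩
t=2: ⟨T=(2 + ((λx. ((λp. x) x)) 6)); E={v↦thunk(1, ∅)}; St=∅⟩
t=3: ⟨T=2; E={v↦thunk(1, ∅)}; St=[addR]⟩
t=4: ⟨T=((λx. ((λp. x) x)) 6); E={v↦thunk(1, ∅)}; St=[addL(2)]⟩
t=5: ⟨T=(λx. ((λp. x) x)); E={v↦thunk(1, ∅)}; St=[thunk :: addL(2)]⟩
t=6: ⟨T=((λp. x) x); E={x↦thunk(6, {v↦thunk(1, ∅)}), v↦thunk(1, ∅)}; St=[addL(2)]⟩
t=7: ⟨T=(λp. x); E={x↦thunk(6, {v↦thunk(1, ∅)}), v↦thunk(1, ∅)}; St=[thunk :: addL(2)]⟩
t=8: ⟨T=x; E={p↦thunk(x, {x↦thunk(6, {v↦thunk(1, ∅)}), v↦thunk(1, ∅)}), x↦thunk(6, {v↦thunk(1, ∅)}), v↦thunk(1, ∅)}; St=[addL(2)]⟩
t=9: ⟨T=6; E={v↦thunk(1, ∅)}; St=[addL(2)]⟩
→ final value 8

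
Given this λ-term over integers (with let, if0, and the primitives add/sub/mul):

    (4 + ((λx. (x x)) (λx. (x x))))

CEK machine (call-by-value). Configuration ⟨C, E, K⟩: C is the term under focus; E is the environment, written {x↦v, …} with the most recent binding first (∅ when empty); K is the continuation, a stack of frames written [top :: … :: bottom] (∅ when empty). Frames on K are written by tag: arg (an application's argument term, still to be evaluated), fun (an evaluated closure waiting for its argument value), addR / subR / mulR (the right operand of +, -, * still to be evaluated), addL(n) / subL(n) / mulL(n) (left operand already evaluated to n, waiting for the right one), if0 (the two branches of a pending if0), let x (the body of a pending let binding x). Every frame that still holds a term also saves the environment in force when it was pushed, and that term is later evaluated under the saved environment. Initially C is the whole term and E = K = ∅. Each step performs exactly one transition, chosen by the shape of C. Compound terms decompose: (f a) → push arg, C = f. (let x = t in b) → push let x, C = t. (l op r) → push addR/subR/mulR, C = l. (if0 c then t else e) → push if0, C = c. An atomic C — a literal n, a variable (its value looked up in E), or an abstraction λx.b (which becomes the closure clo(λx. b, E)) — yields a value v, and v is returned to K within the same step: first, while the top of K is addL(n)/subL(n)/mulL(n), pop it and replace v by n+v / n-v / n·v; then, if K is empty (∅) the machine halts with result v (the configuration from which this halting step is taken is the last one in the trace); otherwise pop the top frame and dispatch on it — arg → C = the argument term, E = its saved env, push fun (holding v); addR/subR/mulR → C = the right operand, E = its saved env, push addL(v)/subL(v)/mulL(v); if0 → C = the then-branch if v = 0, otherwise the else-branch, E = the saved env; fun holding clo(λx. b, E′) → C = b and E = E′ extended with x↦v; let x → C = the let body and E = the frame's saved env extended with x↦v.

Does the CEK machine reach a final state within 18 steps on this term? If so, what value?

Answer: DIVERGES (no final state within 18 steps)

Execution trace:
0. ⟨C=(4 + ((λx. (x x)) (λx. (x x)))); E=∅; K=∅⟩
1. ⟨C=4; E=∅; K=[addR]⟩
2. ⟨C=((λx. (x x)) (λx. (x x))); E=∅; K=[addL(4)]⟩
3. ⟨C=(λx. (x x)); E=∅; K=[arg :: addL(4)]⟩
4. ⟨C=(λx. (x x)); E=∅; K=[fun :: addL(4)]⟩
5. ⟨C=(x x); E={x↦clo(λx. (x x), ∅)}; K=[addL(4)]⟩
6. ⟨C=x; E={x↦clo(λx. (x x), ∅)}; K=[arg :: addL(4)]⟩
7. ⟨C=x; E={x↦clo(λx. (x x), ∅)}; K=[fun :: addL(4)]⟩
… configuration repeats with period 3 (steps 5–7 recur indefinitely) …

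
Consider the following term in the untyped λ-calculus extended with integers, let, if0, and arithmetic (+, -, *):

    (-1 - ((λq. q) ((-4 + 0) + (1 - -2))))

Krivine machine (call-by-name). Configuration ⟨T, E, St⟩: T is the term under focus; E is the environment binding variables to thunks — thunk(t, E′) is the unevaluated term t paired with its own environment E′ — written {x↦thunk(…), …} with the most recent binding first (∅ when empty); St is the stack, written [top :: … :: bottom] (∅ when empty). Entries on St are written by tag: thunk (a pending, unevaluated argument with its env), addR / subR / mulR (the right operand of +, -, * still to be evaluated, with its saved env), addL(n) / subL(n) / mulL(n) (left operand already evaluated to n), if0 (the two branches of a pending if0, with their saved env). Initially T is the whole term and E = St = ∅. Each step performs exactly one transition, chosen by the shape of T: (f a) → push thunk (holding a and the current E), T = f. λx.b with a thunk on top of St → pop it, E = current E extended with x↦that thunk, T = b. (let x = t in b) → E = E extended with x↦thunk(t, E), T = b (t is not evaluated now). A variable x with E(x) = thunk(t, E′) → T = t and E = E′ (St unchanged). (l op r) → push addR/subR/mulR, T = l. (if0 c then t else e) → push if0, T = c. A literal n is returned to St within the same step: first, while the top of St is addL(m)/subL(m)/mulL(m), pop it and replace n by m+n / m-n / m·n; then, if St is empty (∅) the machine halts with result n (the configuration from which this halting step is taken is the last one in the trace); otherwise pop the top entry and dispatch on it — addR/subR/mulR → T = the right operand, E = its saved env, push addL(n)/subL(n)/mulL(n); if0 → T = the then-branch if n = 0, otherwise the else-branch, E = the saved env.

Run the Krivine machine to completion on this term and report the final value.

Answer: 0

Execution trace:
0. [T=(-1 - ((λq. q) ((-4 + 0) + (1 - -2)))) | E=∅ | St=∅]
1. [T=-1 | E=∅ | St=[subR]]
2. [T=((λq. q) ((-4 + 0) + (1 - -2))) | E=∅ | St=[subL(-1)]]
3. [T=(λq. q) | E=∅ | St=[thunk :: subL(-1)]]
4. [T=q | E={q↦thunk(((-4 + 0) + (1 - -2)), ∅)} | St=[subL(-1)]]
5. [T=((-4 + 0) + (1 - -2)) | E=∅ | St=[subL(-1)]]
6. [T=(-4 + 0) | E=∅ | St=[addR :: subL(-1)]]
7. [T=-4 | E=∅ | St=[addR :: addR :: subL(-1)]]
8. [T=0 | E=∅ | St=[addL(-4) :: addR :: subL(-1)]]
9. [T=(1 - -2) | E=∅ | St=[addL(-4) :: subL(-1)]]
10. [T=1 | E=∅ | St=[subR :: addL(-4) :: subL(-1)]]
11. [T=-2 | E=∅ | St=[subL(1) :: addL(-4) :: subL(-1)]]
→ final value 0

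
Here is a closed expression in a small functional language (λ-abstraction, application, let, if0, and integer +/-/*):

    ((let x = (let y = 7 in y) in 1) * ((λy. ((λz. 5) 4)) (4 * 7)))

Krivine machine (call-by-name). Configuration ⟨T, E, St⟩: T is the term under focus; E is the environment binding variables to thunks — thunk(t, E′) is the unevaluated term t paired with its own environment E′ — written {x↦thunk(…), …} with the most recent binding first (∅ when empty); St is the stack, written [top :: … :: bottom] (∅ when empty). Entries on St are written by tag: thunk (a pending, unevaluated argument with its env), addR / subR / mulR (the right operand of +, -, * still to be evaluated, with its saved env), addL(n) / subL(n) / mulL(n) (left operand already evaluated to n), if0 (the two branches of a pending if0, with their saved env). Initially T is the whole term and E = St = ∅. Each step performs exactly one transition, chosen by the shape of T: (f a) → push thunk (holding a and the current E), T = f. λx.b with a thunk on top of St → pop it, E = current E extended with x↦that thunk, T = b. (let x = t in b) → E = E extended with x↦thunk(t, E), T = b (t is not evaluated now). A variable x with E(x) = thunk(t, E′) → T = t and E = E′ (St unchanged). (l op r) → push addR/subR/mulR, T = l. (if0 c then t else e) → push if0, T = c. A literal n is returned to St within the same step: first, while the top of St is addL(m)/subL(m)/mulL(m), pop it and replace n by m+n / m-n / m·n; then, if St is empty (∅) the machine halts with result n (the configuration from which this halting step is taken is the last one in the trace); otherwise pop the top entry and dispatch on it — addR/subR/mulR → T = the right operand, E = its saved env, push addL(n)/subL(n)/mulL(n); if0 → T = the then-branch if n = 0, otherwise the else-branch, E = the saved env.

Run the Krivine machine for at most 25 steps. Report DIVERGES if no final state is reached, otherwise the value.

Answer: 5

Execution trace:
[0] <T=((let x = (let y = 7 in y) in 1) * ((λy. ((λz. 5) 4)) (4 * 7))), E=∅, St=∅>
[1] <T=(let x = (let y = 7 in y) in 1), E=∅, St=[mulR]>
[2] <T=1, E={x↦thunk((let y = 7 in y), ∅)}, St=[mulR]>
[3] <T=((λy. ((λz. 5) 4)) (4 * 7)), E=∅, St=[mulL(1)]>
[4] <T=(λy. ((λz. 5) 4)), E=∅, St=[thunk :: mulL(1)]>
[5] <T=((λz. 5) 4), E={y↦thunk((4 * 7), ∅)}, St=[mulL(1)]>
[6] <T=(λz. 5), E={y↦thunk((4 * 7), ∅)}, St=[thunk :: mulL(1)]>
[7] <T=5, E={z↦thunk(4, {y↦thunk((4 * 7), ∅)}), y↦thunk((4 * 7), ∅)}, St=[mulL(1)]>
→ final value 5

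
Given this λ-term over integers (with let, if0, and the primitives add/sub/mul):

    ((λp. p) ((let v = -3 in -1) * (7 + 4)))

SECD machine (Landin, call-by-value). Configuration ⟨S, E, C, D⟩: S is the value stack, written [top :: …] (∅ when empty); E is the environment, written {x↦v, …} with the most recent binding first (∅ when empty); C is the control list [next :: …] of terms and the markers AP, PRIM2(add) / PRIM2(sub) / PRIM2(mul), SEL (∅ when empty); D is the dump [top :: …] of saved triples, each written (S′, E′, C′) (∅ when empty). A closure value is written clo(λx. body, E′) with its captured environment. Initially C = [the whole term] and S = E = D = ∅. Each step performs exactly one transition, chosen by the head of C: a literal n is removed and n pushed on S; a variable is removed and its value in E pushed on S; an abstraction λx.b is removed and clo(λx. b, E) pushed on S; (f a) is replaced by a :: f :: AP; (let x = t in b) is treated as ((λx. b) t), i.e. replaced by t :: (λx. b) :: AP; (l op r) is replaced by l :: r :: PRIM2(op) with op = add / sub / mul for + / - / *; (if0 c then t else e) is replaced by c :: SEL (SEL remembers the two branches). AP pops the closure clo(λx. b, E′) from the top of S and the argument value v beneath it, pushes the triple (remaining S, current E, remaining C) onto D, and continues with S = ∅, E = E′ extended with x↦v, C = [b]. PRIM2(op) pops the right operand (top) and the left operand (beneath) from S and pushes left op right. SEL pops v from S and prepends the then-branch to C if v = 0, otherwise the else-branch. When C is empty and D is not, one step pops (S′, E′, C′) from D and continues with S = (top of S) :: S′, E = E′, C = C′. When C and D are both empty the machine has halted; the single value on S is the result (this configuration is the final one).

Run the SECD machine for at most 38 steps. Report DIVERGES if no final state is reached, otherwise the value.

Answer: -11

Derivation:
step 0: ⟨S=∅; E=∅; C=[((λp. p) ((let v = -3 in -1) * (7 + 4)))]; D=∅⟩
step 1: ⟨S=∅; E=∅; C=[((let v = -3 in -1) * (7 + 4)) :: (λp. p) :: AP]; D=∅⟩
step 2: ⟨S=∅; E=∅; C=[(let v = -3 in -1) :: (7 + 4) :: PRIM2(mul) :: (λp. p) :: AP]; D=∅⟩
step 3: ⟨S=∅; E=∅; C=[-3 :: (λv. -1) :: AP :: (7 + 4) :: PRIM2(mul) :: (λp. p) :: AP]; D=∅⟩
step 4: ⟨S=[-3]; E=∅; C=[(λv. -1) :: AP :: (7 + 4) :: PRIM2(mul) :: (λp. p) :: AP]; D=∅⟩
step 5: ⟨S=[clo(λv. -1, ∅) :: -3]; E=∅; C=[AP :: (7 + 4) :: PRIM2(mul) :: (λp. p) :: AP]; D=∅⟩
step 6: ⟨S=∅; E={v↦-3}; C=[-1]; D=[(∅, ∅, [(7 + 4) :: PRIM2(mul) :: (λp. p) :: AP])]⟩
step 7: ⟨S=[-1]; E={v↦-3}; C=∅; D=[(∅, ∅, [(7 + 4) :: PRIM2(mul) :: (λp. p) :: AP])]⟩
step 8: ⟨S=[-1]; E=∅; C=[(7 + 4) :: PRIM2(mul) :: (λp. p) :: AP]; D=∅⟩
step 9: ⟨S=[-1]; E=∅; C=[7 :: 4 :: PRIM2(add) :: PRIM2(mul) :: (λp. p) :: AP]; D=∅⟩
step 10: ⟨S=[7 :: -1]; E=∅; C=[4 :: PRIM2(add) :: PRIM2(mul) :: (λp. p) :: AP]; D=∅⟩
step 11: ⟨S=[4 :: 7 :: -1]; E=∅; C=[PRIM2(add) :: PRIM2(mul) :: (λp. p) :: AP]; D=∅⟩
step 12: ⟨S=[11 :: -1]; E=∅; C=[PRIM2(mul) :: (λp. p) :: AP]; D=∅⟩
step 13: ⟨S=[-11]; E=∅; C=[(λp. p) :: AP]; D=∅⟩
step 14: ⟨S=[clo(λp. p, ∅) :: -11]; E=∅; C=[AP]; D=∅⟩
step 15: ⟨S=∅; E={p↦-11}; C=[p]; D=[(∅, ∅, ∅)]⟩
step 16: ⟨S=[-11]; E={p↦-11}; C=∅; D=[(∅, ∅, ∅)]⟩
step 17: ⟨S=[-11]; E=∅; C=∅; D=∅⟩
→ final value -11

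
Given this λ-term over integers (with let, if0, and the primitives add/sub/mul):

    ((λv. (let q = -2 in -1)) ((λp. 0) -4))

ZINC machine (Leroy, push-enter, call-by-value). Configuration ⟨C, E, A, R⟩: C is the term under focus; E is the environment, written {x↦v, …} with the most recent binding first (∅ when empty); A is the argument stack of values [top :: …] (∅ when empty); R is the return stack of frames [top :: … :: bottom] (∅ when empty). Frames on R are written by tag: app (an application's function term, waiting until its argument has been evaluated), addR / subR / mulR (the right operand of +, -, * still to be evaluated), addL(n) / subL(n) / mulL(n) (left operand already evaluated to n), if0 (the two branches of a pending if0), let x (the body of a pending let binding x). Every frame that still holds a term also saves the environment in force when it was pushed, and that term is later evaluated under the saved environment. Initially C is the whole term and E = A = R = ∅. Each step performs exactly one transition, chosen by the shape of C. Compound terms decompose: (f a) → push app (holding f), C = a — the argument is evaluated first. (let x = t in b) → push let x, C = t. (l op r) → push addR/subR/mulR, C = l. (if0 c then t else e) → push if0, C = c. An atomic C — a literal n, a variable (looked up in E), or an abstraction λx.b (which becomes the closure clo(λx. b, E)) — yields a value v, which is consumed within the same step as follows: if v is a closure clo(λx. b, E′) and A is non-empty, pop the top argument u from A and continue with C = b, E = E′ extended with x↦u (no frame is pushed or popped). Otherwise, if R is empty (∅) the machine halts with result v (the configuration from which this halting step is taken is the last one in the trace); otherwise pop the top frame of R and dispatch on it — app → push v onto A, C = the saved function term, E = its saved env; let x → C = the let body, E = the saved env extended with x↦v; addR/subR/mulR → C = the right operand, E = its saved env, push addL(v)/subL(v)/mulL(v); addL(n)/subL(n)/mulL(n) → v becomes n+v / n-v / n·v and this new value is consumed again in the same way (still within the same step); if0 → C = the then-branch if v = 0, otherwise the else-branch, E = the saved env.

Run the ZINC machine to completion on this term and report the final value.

t=0: <C=((λv. (let q = -2 in -1)) ((λp. 0) -4)), E=∅, A=∅, R=∅>
t=1: <C=((λp. 0) -4), E=∅, A=∅, R=[app]>
t=2: <C=-4, E=∅, A=∅, R=[app :: app]>
t=3: <C=(λp. 0), E=∅, A=[-4], R=[app]>
t=4: <C=0, E={p↦-4}, A=∅, R=[app]>
t=5: <C=(λv. (let q = -2 in -1)), E=∅, A=[0], R=∅>
t=6: <C=(let q = -2 in -1), E={v↦0}, A=∅, R=∅>
t=7: <C=-2, E={v↦0}, A=∅, R=[let q]>
t=8: <C=-1, E={q↦-2, v↦0}, A=∅, R=∅>
→ final value -1

Answer: -1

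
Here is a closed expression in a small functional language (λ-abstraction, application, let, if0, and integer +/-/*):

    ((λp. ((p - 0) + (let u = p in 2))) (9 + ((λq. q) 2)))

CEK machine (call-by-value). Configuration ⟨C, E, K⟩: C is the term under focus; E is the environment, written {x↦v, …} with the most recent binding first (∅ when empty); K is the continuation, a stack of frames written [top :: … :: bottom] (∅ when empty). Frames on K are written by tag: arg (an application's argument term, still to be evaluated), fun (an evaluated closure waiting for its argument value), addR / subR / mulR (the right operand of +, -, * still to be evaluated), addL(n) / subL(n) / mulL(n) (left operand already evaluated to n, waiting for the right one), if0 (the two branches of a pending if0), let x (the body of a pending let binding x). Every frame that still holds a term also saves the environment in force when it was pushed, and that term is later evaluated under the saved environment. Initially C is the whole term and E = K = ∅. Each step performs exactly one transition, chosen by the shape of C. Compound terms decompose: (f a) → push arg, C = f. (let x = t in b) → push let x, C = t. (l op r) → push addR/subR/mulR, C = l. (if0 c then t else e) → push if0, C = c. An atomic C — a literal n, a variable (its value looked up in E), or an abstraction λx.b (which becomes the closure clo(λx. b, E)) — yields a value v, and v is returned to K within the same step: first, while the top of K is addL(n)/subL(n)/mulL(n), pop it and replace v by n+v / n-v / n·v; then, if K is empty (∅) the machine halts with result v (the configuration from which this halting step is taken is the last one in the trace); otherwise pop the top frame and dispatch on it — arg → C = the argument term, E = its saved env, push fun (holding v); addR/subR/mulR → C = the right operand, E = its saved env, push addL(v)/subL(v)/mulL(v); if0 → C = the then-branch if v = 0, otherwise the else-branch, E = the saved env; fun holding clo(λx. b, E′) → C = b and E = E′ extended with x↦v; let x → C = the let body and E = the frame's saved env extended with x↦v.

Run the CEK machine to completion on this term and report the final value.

step 0: ⟨C=((λp. ((p - 0) + (let u = p in 2))) (9 + ((λq. q) 2))); E=∅; K=∅⟩
step 1: ⟨C=(λp. ((p - 0) + (let u = p in 2))); E=∅; K=[arg]⟩
step 2: ⟨C=(9 + ((λq. q) 2)); E=∅; K=[fun]⟩
step 3: ⟨C=9; E=∅; K=[addR :: fun]⟩
step 4: ⟨C=((λq. q) 2); E=∅; K=[addL(9) :: fun]⟩
step 5: ⟨C=(λq. q); E=∅; K=[arg :: addL(9) :: fun]⟩
step 6: ⟨C=2; E=∅; K=[fun :: addL(9) :: fun]⟩
step 7: ⟨C=q; E={q↦2}; K=[addL(9) :: fun]⟩
step 8: ⟨C=((p - 0) + (let u = p in 2)); E={p↦11}; K=∅⟩
step 9: ⟨C=(p - 0); E={p↦11}; K=[addR]⟩
step 10: ⟨C=p; E={p↦11}; K=[subR :: addR]⟩
step 11: ⟨C=0; E={p↦11}; K=[subL(11) :: addR]⟩
step 12: ⟨C=(let u = p in 2); E={p↦11}; K=[addL(11)]⟩
step 13: ⟨C=p; E={p↦11}; K=[let u :: addL(11)]⟩
step 14: ⟨C=2; E={u↦11, p↦11}; K=[addL(11)]⟩
→ final value 13

Answer: 13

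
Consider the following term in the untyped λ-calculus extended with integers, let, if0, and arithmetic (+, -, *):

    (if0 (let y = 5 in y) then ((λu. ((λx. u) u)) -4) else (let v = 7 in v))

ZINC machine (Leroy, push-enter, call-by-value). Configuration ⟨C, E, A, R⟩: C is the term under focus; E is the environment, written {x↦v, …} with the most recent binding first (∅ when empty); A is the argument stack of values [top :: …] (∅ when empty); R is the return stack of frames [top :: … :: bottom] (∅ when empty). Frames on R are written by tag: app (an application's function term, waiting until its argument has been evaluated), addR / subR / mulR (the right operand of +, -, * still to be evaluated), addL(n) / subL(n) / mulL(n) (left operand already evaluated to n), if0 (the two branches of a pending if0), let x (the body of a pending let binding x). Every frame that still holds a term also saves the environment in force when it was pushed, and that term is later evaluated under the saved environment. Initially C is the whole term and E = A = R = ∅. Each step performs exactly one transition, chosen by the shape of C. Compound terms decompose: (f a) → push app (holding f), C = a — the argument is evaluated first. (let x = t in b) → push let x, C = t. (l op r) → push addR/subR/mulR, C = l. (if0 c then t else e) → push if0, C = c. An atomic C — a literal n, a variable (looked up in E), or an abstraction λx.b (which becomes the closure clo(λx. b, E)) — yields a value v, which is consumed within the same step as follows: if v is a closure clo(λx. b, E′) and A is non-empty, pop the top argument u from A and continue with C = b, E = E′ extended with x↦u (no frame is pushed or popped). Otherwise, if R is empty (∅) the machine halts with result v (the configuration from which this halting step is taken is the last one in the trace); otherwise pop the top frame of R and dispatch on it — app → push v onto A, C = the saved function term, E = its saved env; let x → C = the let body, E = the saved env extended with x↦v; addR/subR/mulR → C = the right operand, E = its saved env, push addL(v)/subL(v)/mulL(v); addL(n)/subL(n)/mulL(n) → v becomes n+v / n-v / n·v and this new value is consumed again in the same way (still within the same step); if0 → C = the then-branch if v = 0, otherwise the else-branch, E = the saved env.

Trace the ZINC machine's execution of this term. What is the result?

[0] [C=(if0 (let y = 5 in y) then ((λu. ((λx. u) u)) -4) else (let v = 7 in v)) | E=∅ | A=∅ | R=∅]
[1] [C=(let y = 5 in y) | E=∅ | A=∅ | R=[if0]]
[2] [C=5 | E=∅ | A=∅ | R=[let y :: if0]]
[3] [C=y | E={y↦5} | A=∅ | R=[if0]]
[4] [C=(let v = 7 in v) | E=∅ | A=∅ | R=∅]
[5] [C=7 | E=∅ | A=∅ | R=[let v]]
[6] [C=v | E={v↦7} | A=∅ | R=∅]
→ final value 7

Answer: 7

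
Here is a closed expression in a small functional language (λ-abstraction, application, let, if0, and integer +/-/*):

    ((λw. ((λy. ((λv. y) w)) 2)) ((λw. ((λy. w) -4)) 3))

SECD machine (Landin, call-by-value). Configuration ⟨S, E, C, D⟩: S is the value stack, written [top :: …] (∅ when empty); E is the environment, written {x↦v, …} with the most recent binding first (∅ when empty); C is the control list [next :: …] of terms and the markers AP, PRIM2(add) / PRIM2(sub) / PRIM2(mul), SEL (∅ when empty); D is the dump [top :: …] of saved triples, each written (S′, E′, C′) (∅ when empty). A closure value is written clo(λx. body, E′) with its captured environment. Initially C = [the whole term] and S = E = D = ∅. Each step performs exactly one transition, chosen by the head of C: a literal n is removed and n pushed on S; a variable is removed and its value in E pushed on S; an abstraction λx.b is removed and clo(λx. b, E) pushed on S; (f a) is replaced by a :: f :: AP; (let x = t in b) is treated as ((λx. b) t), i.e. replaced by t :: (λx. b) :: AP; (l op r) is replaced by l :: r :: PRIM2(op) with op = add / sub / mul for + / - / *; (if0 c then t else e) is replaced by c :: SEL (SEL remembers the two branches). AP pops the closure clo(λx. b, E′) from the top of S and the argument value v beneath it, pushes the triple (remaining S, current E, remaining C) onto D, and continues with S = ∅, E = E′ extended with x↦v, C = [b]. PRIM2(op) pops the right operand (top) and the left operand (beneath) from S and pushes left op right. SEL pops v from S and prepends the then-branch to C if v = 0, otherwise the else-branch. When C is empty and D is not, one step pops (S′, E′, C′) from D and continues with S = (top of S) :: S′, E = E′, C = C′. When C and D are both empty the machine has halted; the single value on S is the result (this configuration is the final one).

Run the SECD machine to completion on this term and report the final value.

Answer: 2

Machine steps:
0. ⟨S=∅; E=∅; C=[((λw. ((λy. ((λv. y) w)) 2)) ((λw. ((λy. w) -4)) 3))]; D=∅⟩
1. ⟨S=∅; E=∅; C=[((λw. ((λy. w) -4)) 3) :: (λw. ((λy. ((λv. y) w)) 2)) :: AP]; D=∅⟩
2. ⟨S=∅; E=∅; C=[3 :: (λw. ((λy. w) -4)) :: AP :: (λw. ((λy. ((λv. y) w)) 2)) :: AP]; D=∅⟩
3. ⟨S=[3]; E=∅; C=[(λw. ((λy. w) -4)) :: AP :: (λw. ((λy. ((λv. y) w)) 2)) :: AP]; D=∅⟩
4. ⟨S=[clo(λw. ((λy. w) -4), ∅) :: 3]; E=∅; C=[AP :: (λw. ((λy. ((λv. y) w)) 2)) :: AP]; D=∅⟩
5. ⟨S=∅; E={w↦3}; C=[((λy. w) -4)]; D=[(∅, ∅, [(λw. ((λy. ((λv. y) w)) 2)) :: AP])]⟩
6. ⟨S=∅; E={w↦3}; C=[-4 :: (λy. w) :: AP]; D=[(∅, ∅, [(λw. ((λy. ((λv. y) w)) 2)) :: AP])]⟩
7. ⟨S=[-4]; E={w↦3}; C=[(λy. w) :: AP]; D=[(∅, ∅, [(λw. ((λy. ((λv. y) w)) 2)) :: AP])]⟩
8. ⟨S=[clo(λy. w, {w↦3}) :: -4]; E={w↦3}; C=[AP]; D=[(∅, ∅, [(λw. ((λy. ((λv. y) w)) 2)) :: AP])]⟩
9. ⟨S=∅; E={y↦-4, w↦3}; C=[w]; D=[(∅, {w↦3}, ∅) :: (∅, ∅, [(λw. ((λy. ((λv. y) w)) 2)) :: AP])]⟩
10. ⟨S=[3]; E={y↦-4, w↦3}; C=∅; D=[(∅, {w↦3}, ∅) :: (∅, ∅, [(λw. ((λy. ((λv. y) w)) 2)) :: AP])]⟩
11. ⟨S=[3]; E={w↦3}; C=∅; D=[(∅, ∅, [(λw. ((λy. ((λv. y) w)) 2)) :: AP])]⟩
12. ⟨S=[3]; E=∅; C=[(λw. ((λy. ((λv. y) w)) 2)) :: AP]; D=∅⟩
13. ⟨S=[clo(λw. ((λy. ((λv. y) w)) 2), ∅) :: 3]; E=∅; C=[AP]; D=∅⟩
14. ⟨S=∅; E={w↦3}; C=[((λy. ((λv. y) w)) 2)]; D=[(∅, ∅, ∅)]⟩
15. ⟨S=∅; E={w↦3}; C=[2 :: (λy. ((λv. y) w)) :: AP]; D=[(∅, ∅, ∅)]⟩
16. ⟨S=[2]; E={w↦3}; C=[(λy. ((λv. y) w)) :: AP]; D=[(∅, ∅, ∅)]⟩
17. ⟨S=[clo(λy. ((λv. y) w), {w↦3}) :: 2]; E={w↦3}; C=[AP]; D=[(∅, ∅, ∅)]⟩
18. ⟨S=∅; E={y↦2, w↦3}; C=[((λv. y) w)]; D=[(∅, {w↦3}, ∅) :: (∅, ∅, ∅)]⟩
19. ⟨S=∅; E={y↦2, w↦3}; C=[w :: (λv. y) :: AP]; D=[(∅, {w↦3}, ∅) :: (∅, ∅, ∅)]⟩
20. ⟨S=[3]; E={y↦2, w↦3}; C=[(λv. y) :: AP]; D=[(∅, {w↦3}, ∅) :: (∅, ∅, ∅)]⟩
21. ⟨S=[clo(λv. y, {y↦2, w↦3}) :: 3]; E={y↦2, w↦3}; C=[AP]; D=[(∅, {w↦3}, ∅) :: (∅, ∅, ∅)]⟩
22. ⟨S=∅; E={v↦3, y↦2, w↦3}; C=[y]; D=[(∅, {y↦2, w↦3}, ∅) :: (∅, {w↦3}, ∅) :: (∅, ∅, ∅)]⟩
23. ⟨S=[2]; E={v↦3, y↦2, w↦3}; C=∅; D=[(∅, {y↦2, w↦3}, ∅) :: (∅, {w↦3}, ∅) :: (∅, ∅, ∅)]⟩
24. ⟨S=[2]; E={y↦2, w↦3}; C=∅; D=[(∅, {w↦3}, ∅) :: (∅, ∅, ∅)]⟩
25. ⟨S=[2]; E={w↦3}; C=∅; D=[(∅, ∅, ∅)]⟩
26. ⟨S=[2]; E=∅; C=∅; D=∅⟩
→ final value 2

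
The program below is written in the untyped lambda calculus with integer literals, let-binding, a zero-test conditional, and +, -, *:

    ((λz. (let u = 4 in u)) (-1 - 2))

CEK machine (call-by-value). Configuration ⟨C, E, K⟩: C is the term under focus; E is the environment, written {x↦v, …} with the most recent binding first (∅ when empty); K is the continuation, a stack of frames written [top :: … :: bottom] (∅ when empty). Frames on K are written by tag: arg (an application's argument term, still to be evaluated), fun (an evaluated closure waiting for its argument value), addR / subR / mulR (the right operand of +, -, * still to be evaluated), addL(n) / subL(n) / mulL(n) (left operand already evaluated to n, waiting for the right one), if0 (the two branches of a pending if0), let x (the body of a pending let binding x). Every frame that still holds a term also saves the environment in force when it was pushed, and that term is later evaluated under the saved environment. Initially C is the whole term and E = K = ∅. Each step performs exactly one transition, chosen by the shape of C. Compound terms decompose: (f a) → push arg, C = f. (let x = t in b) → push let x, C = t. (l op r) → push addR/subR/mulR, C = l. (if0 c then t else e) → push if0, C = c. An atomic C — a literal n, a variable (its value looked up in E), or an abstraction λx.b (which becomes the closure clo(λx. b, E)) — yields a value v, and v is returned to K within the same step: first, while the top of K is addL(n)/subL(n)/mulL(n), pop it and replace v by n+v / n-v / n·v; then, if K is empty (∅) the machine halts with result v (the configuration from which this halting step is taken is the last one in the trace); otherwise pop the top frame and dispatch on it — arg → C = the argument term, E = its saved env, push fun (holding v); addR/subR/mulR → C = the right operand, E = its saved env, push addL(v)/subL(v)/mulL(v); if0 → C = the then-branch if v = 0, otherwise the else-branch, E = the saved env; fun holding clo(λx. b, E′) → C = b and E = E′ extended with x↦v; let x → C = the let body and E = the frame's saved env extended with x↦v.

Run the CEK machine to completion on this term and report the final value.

0. ⟨C=((λz. (let u = 4 in u)) (-1 - 2)); E=∅; K=∅⟩
1. ⟨C=(λz. (let u = 4 in u)); E=∅; K=[arg]⟩
2. ⟨C=(-1 - 2); E=∅; K=[fun]⟩
3. ⟨C=-1; E=∅; K=[subR :: fun]⟩
4. ⟨C=2; E=∅; K=[subL(-1) :: fun]⟩
5. ⟨C=(let u = 4 in u); E={z↦-3}; K=∅⟩
6. ⟨C=4; E={z↦-3}; K=[let u]⟩
7. ⟨C=u; E={u↦4, z↦-3}; K=∅⟩
→ final value 4

Answer: 4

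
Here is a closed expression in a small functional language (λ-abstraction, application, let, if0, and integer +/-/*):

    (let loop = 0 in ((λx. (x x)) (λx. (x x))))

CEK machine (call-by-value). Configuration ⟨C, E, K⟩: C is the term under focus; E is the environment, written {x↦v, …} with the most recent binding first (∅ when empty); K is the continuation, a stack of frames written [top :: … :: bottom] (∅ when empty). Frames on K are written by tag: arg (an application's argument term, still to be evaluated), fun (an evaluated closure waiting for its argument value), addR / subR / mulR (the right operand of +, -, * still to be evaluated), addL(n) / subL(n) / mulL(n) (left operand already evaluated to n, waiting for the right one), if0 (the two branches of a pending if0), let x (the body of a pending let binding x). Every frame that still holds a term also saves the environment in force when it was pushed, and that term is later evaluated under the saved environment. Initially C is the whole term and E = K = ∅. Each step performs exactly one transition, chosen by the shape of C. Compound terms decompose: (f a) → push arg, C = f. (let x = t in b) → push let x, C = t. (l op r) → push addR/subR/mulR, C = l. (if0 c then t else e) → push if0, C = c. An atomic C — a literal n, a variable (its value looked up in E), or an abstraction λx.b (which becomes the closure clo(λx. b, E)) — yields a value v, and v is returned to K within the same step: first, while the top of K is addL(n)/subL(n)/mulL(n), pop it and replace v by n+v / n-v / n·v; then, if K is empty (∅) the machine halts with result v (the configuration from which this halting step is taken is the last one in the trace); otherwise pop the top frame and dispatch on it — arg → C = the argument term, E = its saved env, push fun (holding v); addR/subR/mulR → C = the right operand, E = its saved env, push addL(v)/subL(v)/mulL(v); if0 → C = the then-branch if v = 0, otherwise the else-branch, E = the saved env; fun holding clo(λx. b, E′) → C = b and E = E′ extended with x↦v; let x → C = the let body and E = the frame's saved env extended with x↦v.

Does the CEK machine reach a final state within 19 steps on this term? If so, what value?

Answer: DIVERGES (no final state within 19 steps)

Execution trace:
step 0: [C=(let loop = 0 in ((λx. (x x)) (λx. (x x)))) | E=∅ | K=∅]
step 1: [C=0 | E=∅ | K=[let loop]]
step 2: [C=((λx. (x x)) (λx. (x x))) | E={loop↦0} | K=∅]
step 3: [C=(λx. (x x)) | E={loop↦0} | K=[arg]]
step 4: [C=(λx. (x x)) | E={loop↦0} | K=[fun]]
step 5: [C=(x x) | E={x↦clo(λx. (x x), {loop↦0}), loop↦0} | K=∅]
step 6: [C=x | E={x↦clo(λx. (x x), {loop↦0}), loop↦0} | K=[arg]]
step 7: [C=x | E={x↦clo(λx. (x x), {loop↦0}), loop↦0} | K=[fun]]
… configuration repeats with period 3 (steps 5–7 recur indefinitely) …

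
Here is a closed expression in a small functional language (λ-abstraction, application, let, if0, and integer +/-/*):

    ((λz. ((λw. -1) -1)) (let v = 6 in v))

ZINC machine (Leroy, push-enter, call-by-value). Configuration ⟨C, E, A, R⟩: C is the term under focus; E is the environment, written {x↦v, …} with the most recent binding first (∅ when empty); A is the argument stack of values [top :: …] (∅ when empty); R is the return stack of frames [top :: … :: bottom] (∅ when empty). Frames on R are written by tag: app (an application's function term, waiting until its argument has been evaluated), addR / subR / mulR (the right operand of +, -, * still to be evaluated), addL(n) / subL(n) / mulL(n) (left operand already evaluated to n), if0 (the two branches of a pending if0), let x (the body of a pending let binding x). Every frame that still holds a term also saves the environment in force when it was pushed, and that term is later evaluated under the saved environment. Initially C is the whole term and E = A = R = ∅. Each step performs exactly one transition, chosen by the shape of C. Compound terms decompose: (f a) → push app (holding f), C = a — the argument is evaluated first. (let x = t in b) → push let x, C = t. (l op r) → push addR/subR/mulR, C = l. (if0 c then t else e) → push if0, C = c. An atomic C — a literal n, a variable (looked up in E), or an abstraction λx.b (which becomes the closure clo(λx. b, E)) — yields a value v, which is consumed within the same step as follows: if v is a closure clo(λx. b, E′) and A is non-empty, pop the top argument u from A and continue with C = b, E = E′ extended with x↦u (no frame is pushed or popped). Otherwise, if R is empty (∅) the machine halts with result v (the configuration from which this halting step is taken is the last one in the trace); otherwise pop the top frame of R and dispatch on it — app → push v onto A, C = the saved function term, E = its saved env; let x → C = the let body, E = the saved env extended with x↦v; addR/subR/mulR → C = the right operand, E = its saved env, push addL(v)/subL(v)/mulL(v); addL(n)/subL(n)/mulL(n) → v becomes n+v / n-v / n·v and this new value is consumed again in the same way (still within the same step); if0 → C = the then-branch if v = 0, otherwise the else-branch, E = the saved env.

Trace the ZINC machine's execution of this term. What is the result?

Answer: -1

Execution trace:
[0] ⟨C=((λz. ((λw. -1) -1)) (let v = 6 in v)); E=∅; A=∅; R=∅⟩
[1] ⟨C=(let v = 6 in v); E=∅; A=∅; R=[app]⟩
[2] ⟨C=6; E=∅; A=∅; R=[let v :: app]⟩
[3] ⟨C=v; E={v↦6}; A=∅; R=[app]⟩
[4] ⟨C=(λz. ((λw. -1) -1)); E=∅; A=[6]; R=∅⟩
[5] ⟨C=((λw. -1) -1); E={z↦6}; A=∅; R=∅⟩
[6] ⟨C=-1; E={z↦6}; A=∅; R=[app]⟩
[7] ⟨C=(λw. -1); E={z↦6}; A=[-1]; R=∅⟩
[8] ⟨C=-1; E={w↦-1, z↦6}; A=∅; R=∅⟩
→ final value -1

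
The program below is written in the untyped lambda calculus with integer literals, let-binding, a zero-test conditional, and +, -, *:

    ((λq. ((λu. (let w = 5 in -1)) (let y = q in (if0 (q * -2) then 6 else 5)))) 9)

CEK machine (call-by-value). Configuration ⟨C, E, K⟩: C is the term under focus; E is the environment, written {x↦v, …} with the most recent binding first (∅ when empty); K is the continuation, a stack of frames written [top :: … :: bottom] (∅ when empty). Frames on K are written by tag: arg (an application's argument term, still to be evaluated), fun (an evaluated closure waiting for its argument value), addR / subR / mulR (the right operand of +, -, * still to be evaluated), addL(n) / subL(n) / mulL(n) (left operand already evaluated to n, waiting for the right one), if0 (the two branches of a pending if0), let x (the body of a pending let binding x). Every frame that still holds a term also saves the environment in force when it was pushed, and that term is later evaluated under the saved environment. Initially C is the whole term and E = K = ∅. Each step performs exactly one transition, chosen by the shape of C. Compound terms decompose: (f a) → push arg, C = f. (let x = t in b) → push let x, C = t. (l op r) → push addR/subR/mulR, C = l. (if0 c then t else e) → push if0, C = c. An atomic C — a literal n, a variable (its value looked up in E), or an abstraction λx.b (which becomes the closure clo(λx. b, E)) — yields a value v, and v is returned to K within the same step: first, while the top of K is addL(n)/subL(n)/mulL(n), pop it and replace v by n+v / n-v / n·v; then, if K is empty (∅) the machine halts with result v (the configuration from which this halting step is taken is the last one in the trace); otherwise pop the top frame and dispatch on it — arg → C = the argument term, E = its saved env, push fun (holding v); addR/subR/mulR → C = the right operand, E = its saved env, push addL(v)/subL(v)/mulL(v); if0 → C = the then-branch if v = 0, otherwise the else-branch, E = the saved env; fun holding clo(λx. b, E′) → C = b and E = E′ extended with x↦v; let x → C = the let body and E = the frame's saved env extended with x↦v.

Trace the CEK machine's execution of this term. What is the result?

[0] [C=((λq. ((λu. (let w = 5 in -1)) (let y = q in (if0 (q * -2) then 6 else 5)))) 9) | E=∅ | K=∅]
[1] [C=(λq. ((λu. (let w = 5 in -1)) (let y = q in (if0 (q * -2) then 6 else 5)))) | E=∅ | K=[arg]]
[2] [C=9 | E=∅ | K=[fun]]
[3] [C=((λu. (let w = 5 in -1)) (let y = q in (if0 (q * -2) then 6 else 5))) | E={q↦9} | K=∅]
[4] [C=(λu. (let w = 5 in -1)) | E={q↦9} | K=[arg]]
[5] [C=(let y = q in (if0 (q * -2) then 6 else 5)) | E={q↦9} | K=[fun]]
[6] [C=q | E={q↦9} | K=[let y :: fun]]
[7] [C=(if0 (q * -2) then 6 else 5) | E={y↦9, q↦9} | K=[fun]]
[8] [C=(q * -2) | E={y↦9, q↦9} | K=[if0 :: fun]]
[9] [C=q | E={y↦9, q↦9} | K=[mulR :: if0 :: fun]]
[10] [C=-2 | E={y↦9, q↦9} | K=[mulL(9) :: if0 :: fun]]
[11] [C=5 | E={y↦9, q↦9} | K=[fun]]
[12] [C=(let w = 5 in -1) | E={u↦5, q↦9} | K=∅]
[13] [C=5 | E={u↦5, q↦9} | K=[let w]]
[14] [C=-1 | E={w↦5, u↦5, q↦9} | K=∅]
→ final value -1

Answer: -1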